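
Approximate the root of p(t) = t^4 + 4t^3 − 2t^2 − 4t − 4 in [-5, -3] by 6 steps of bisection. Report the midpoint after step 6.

-4.28125

p(-4) = -20 < 0, so the root lies in [-5, -4]
p(-4.5) = 19.0625 > 0, so the root lies in [-4.5, -4]
p(-4.25) = -3.933594 < 0, so the root lies in [-4.5, -4.25]
p(-4.375) = 6.6213 > 0, so the root lies in [-4.375, -4.25]
p(-4.3125) = 1.1179 > 0, so the root lies in [-4.3125, -4.25]
p(-4.28125) = -1.4631 < 0, so the root lies in [-4.3125, -4.28125]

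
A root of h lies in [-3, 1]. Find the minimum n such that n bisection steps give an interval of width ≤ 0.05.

7

Width after n steps is 4/2^n. Need 2^n ≥ 4/0.05 = 80.
2^6 = 64 < 80 ≤ 2^7 = 128, so n = 7.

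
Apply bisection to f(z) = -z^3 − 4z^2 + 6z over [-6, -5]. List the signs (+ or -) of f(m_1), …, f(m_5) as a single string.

midpoint -5.5: f = 12.375 > 0 → [-5.5, -5]
midpoint -5.25: f = 2.953125 > 0 → [-5.25, -5]
midpoint -5.125: f = -1.201172 < 0 → [-5.25, -5.125]
midpoint -5.1875: f = 0.8308 > 0 → [-5.1875, -5.125]
midpoint -5.15625: f = -0.1964 < 0 → [-5.1875, -5.15625]

++-+-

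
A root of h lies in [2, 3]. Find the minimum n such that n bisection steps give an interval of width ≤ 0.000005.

Width after n steps is 1/2^n. Need 2^n ≥ 1/0.000005 = 200000.
2^17 = 131072 < 200000 ≤ 2^18 = 262144, so n = 18.

18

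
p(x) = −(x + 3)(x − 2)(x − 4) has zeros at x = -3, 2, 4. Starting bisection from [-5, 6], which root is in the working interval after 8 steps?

m = 0.5, p(m) = -18.375 (−); new bracket [-5, 0.5]
m = -2.25, p(m) = -19.921875 (−); new bracket [-5, -2.25]
m = -3.625, p(m) = 26.806641 (+); new bracket [-3.625, -2.25]
m = -2.9375, p(m) = -2.1409 (−); new bracket [-3.625, -2.9375]
m = -3.28125, p(m) = 10.8152 (+); new bracket [-3.28125, -2.9375]
m = -3.109375, p(m) = 3.973 (+); new bracket [-3.109375, -2.9375]
m = -3.0234375, p(m) = 0.8269 (+); new bracket [-3.0234375, -2.9375]
m = -2.98046875, p(m) = -0.679 (−); new bracket [-3.0234375, -2.98046875]

-3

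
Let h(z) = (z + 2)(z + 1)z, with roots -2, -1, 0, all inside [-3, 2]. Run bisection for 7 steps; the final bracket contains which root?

0

m = -0.5, h(m) = -0.375 (−); new bracket [-0.5, 2]
m = 0.75, h(m) = 3.609375 (+); new bracket [-0.5, 0.75]
m = 0.125, h(m) = 0.298828 (+); new bracket [-0.5, 0.125]
m = -0.1875, h(m) = -0.2761 (−); new bracket [-0.1875, 0.125]
m = -0.03125, h(m) = -0.0596 (−); new bracket [-0.03125, 0.125]
m = 0.046875, h(m) = 0.1004 (+); new bracket [-0.03125, 0.046875]
m = 0.0078125, h(m) = 0.0158 (+); new bracket [-0.03125, 0.0078125]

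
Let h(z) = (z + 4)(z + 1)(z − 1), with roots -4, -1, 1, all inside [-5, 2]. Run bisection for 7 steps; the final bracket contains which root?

z = -1.5 gives h = 3.125, positive; keep [-5, -1.5]
z = -3.25 gives h = 7.171875, positive; keep [-5, -3.25]
z = -4.125 gives h = -2.001953, negative; keep [-4.125, -3.25]
z = -3.6875 gives h = 3.9368, positive; keep [-4.125, -3.6875]
z = -3.90625 gives h = 1.3368, positive; keep [-4.125, -3.90625]
z = -4.015625 gives h = -0.2363, negative; keep [-4.015625, -3.90625]
z = -3.9609375 gives h = 0.5738, positive; keep [-4.015625, -3.9609375]

-4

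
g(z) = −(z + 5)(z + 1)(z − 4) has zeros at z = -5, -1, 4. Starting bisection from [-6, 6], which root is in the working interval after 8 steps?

4

z = 0 gives g = 20, positive; keep [0, 6]
z = 3 gives g = 32, positive; keep [3, 6]
z = 4.5 gives g = -26.125, negative; keep [3, 4.5]
z = 3.75 gives g = 10.3906, positive; keep [3.75, 4.5]
z = 4.125 gives g = -5.8457, negative; keep [3.75, 4.125]
z = 3.9375 gives g = 2.7581, positive; keep [3.9375, 4.125]
z = 4.03125 gives g = -1.42, negative; keep [3.9375, 4.03125]
z = 3.984375 gives g = 0.6997, positive; keep [3.984375, 4.03125]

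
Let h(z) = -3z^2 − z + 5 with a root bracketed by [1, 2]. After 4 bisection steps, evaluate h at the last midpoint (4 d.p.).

midpoint 1.5: h = -3.25 < 0 → [1, 1.5]
midpoint 1.25: h = -0.9375 < 0 → [1, 1.25]
midpoint 1.125: h = 0.078125 > 0 → [1.125, 1.25]
midpoint 1.1875: h = -0.418 < 0 → [1.125, 1.1875]

-0.4180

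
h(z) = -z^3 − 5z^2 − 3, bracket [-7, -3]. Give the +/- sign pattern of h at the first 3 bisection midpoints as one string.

h(-5) = -3 < 0, so the root lies in [-7, -5]
h(-6) = 33 > 0, so the root lies in [-6, -5]
h(-5.5) = 12.125 > 0, so the root lies in [-5.5, -5]

-++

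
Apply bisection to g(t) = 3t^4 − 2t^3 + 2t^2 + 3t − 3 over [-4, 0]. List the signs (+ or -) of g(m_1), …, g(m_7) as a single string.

t = -2 gives g = 63, positive; keep [-2, 0]
t = -1 gives g = 1, positive; keep [-1, 0]
t = -0.5 gives g = -3.5625, negative; keep [-1, -0.5]
t = -0.75 gives g = -2.332, negative; keep [-1, -0.75]
t = -0.875 gives g = -0.9954, negative; keep [-1, -0.875]
t = -0.9375 gives g = -0.0893, negative; keep [-1, -0.9375]
t = -0.96875 gives g = 0.4312, positive; keep [-0.96875, -0.9375]

++----+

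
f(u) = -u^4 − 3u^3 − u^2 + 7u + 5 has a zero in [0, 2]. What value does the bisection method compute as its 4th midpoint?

m = 1, f(m) = 7 (+); new bracket [1, 2]
m = 1.5, f(m) = -1.9375 (−); new bracket [1, 1.5]
m = 1.25, f(m) = 3.886719 (+); new bracket [1.25, 1.5]
m = 1.375, f(m) = 1.3611 (+); new bracket [1.375, 1.5]

1.375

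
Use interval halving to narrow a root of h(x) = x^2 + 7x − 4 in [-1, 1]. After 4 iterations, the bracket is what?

[0.5, 0.625]

m = 0, h(m) = -4 (−); new bracket [0, 1]
m = 0.5, h(m) = -0.25 (−); new bracket [0.5, 1]
m = 0.75, h(m) = 1.8125 (+); new bracket [0.5, 0.75]
m = 0.625, h(m) = 0.7656 (+); new bracket [0.5, 0.625]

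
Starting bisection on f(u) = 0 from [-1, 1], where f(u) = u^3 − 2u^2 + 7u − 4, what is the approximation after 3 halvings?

f(0) = -4 < 0, so the root lies in [0, 1]
f(0.5) = -0.875 < 0, so the root lies in [0.5, 1]
f(0.75) = 0.546875 > 0, so the root lies in [0.5, 0.75]

0.75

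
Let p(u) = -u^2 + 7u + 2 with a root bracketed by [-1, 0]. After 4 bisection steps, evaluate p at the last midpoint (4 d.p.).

-0.2852

midpoint -0.5: p = -1.75 < 0 → [-0.5, 0]
midpoint -0.25: p = 0.1875 > 0 → [-0.5, -0.25]
midpoint -0.375: p = -0.765625 < 0 → [-0.375, -0.25]
midpoint -0.3125: p = -0.2852 < 0 → [-0.3125, -0.25]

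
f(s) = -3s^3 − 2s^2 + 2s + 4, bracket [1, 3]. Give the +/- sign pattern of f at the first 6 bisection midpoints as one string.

s = 2 gives f = -24, negative; keep [1, 2]
s = 1.5 gives f = -7.625, negative; keep [1, 1.5]
s = 1.25 gives f = -2.484375, negative; keep [1, 1.25]
s = 1.125 gives f = -0.5527, negative; keep [1, 1.125]
s = 1.0625 gives f = 0.2688, positive; keep [1.0625, 1.125]
s = 1.09375 gives f = -0.1304, negative; keep [1.0625, 1.09375]

----+-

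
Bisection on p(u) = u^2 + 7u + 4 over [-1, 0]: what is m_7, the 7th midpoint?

-0.6328125

u = -0.5 gives p = 0.75, positive; keep [-1, -0.5]
u = -0.75 gives p = -0.6875, negative; keep [-0.75, -0.5]
u = -0.625 gives p = 0.015625, positive; keep [-0.75, -0.625]
u = -0.6875 gives p = -0.3398, negative; keep [-0.6875, -0.625]
u = -0.65625 gives p = -0.1631, negative; keep [-0.65625, -0.625]
u = -0.640625 gives p = -0.074, negative; keep [-0.640625, -0.625]
u = -0.6328125 gives p = -0.0292, negative; keep [-0.6328125, -0.625]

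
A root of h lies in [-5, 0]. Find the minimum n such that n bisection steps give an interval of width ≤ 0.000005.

Width after n steps is 5/2^n. Need 2^n ≥ 5/0.000005 = 1000000.
2^19 = 524288 < 1000000 ≤ 2^20 = 1048576, so n = 20.

20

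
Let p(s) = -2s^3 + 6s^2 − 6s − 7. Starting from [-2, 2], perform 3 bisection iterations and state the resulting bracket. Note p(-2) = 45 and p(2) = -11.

[-1, -0.5]

p(0) = -7 < 0, so the root lies in [-2, 0]
p(-1) = 7 > 0, so the root lies in [-1, 0]
p(-0.5) = -2.25 < 0, so the root lies in [-1, -0.5]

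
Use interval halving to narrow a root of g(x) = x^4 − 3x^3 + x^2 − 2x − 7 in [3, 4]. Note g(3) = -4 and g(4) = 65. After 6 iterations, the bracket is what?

m = 3.5, g(m) = 19.6875 (+); new bracket [3, 3.5]
m = 3.25, g(m) = 5.644531 (+); new bracket [3, 3.25]
m = 3.125, g(m) = 0.330322 (+); new bracket [3, 3.125]
m = 3.0625, g(m) = -1.9509 (−); new bracket [3.0625, 3.125]
m = 3.09375, g(m) = -0.8402 (−); new bracket [3.09375, 3.125]
m = 3.109375, g(m) = -0.2625 (−); new bracket [3.109375, 3.125]

[3.109375, 3.125]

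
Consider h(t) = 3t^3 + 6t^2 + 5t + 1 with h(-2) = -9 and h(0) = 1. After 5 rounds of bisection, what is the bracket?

t = -1 gives h = -1, negative; keep [-1, 0]
t = -0.5 gives h = -0.375, negative; keep [-0.5, 0]
t = -0.25 gives h = 0.078125, positive; keep [-0.5, -0.25]
t = -0.375 gives h = -0.1895, negative; keep [-0.375, -0.25]
t = -0.3125 gives h = -0.0681, negative; keep [-0.3125, -0.25]

[-0.3125, -0.25]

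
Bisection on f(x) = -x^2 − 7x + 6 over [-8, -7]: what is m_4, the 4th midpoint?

-7.8125

midpoint -7.5: f = 2.25 > 0 → [-8, -7.5]
midpoint -7.75: f = 0.1875 > 0 → [-8, -7.75]
midpoint -7.875: f = -0.890625 < 0 → [-7.875, -7.75]
midpoint -7.8125: f = -0.3477 < 0 → [-7.8125, -7.75]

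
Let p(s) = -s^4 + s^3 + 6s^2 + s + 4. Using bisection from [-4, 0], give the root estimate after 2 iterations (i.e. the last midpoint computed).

-3

m = -2, p(m) = 2 (+); new bracket [-4, -2]
m = -3, p(m) = -53 (−); new bracket [-3, -2]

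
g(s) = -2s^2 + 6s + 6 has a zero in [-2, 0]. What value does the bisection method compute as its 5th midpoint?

g(-1) = -2 < 0, so the root lies in [-1, 0]
g(-0.5) = 2.5 > 0, so the root lies in [-1, -0.5]
g(-0.75) = 0.375 > 0, so the root lies in [-1, -0.75]
g(-0.875) = -0.7812 < 0, so the root lies in [-0.875, -0.75]
g(-0.8125) = -0.1953 < 0, so the root lies in [-0.8125, -0.75]

-0.8125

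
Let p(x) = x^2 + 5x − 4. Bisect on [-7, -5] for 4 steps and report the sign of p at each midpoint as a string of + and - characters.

m = -6, p(m) = 2 (+); new bracket [-6, -5]
m = -5.5, p(m) = -1.25 (−); new bracket [-6, -5.5]
m = -5.75, p(m) = 0.3125 (+); new bracket [-5.75, -5.5]
m = -5.625, p(m) = -0.4844 (−); new bracket [-5.75, -5.625]

+-+-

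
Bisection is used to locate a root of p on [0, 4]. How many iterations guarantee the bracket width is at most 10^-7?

Width after n steps is 4/2^n. Need 2^n ≥ 4/10^-7 = 40000000.
2^25 = 33554432 < 40000000 ≤ 2^26 = 67108864, so n = 26.

26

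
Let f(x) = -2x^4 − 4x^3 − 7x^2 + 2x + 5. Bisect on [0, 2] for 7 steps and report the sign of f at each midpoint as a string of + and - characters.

m = 1, f(m) = -6 (−); new bracket [0, 1]
m = 0.5, f(m) = 3.625 (+); new bracket [0.5, 1]
m = 0.75, f(m) = 0.242188 (+); new bracket [0.75, 1]
m = 0.875, f(m) = -2.4614 (−); new bracket [0.75, 0.875]
m = 0.8125, f(m) = -1.0132 (−); new bracket [0.75, 0.8125]
m = 0.78125, f(m) = -0.3624 (−); new bracket [0.75, 0.78125]
m = 0.765625, f(m) = -0.0544 (−); new bracket [0.75, 0.765625]

-++----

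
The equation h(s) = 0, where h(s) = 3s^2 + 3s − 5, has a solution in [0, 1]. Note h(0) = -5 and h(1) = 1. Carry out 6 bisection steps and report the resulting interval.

[0.875, 0.890625]

m = 0.5, h(m) = -2.75 (−); new bracket [0.5, 1]
m = 0.75, h(m) = -1.0625 (−); new bracket [0.75, 1]
m = 0.875, h(m) = -0.078125 (−); new bracket [0.875, 1]
m = 0.9375, h(m) = 0.4492 (+); new bracket [0.875, 0.9375]
m = 0.90625, h(m) = 0.1826 (+); new bracket [0.875, 0.90625]
m = 0.890625, h(m) = 0.0515 (+); new bracket [0.875, 0.890625]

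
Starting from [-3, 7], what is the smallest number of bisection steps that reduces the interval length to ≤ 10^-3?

Width after n steps is 10/2^n. Need 2^n ≥ 10/10^-3 = 10000.
2^13 = 8192 < 10000 ≤ 2^14 = 16384, so n = 14.

14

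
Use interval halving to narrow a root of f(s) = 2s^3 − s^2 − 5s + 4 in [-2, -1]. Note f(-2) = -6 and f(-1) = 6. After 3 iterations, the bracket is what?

m = -1.5, f(m) = 2.5 (+); new bracket [-2, -1.5]
m = -1.75, f(m) = -1.03125 (−); new bracket [-1.75, -1.5]
m = -1.625, f(m) = 0.902344 (+); new bracket [-1.75, -1.625]

[-1.75, -1.625]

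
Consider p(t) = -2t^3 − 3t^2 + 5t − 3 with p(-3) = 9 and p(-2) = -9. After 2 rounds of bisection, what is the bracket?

[-2.75, -2.5]

midpoint -2.5: p = -3 < 0 → [-3, -2.5]
midpoint -2.75: p = 2.15625 > 0 → [-2.75, -2.5]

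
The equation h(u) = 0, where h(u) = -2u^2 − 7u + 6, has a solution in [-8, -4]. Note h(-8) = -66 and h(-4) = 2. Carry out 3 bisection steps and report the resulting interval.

m = -6, h(m) = -24 (−); new bracket [-6, -4]
m = -5, h(m) = -9 (−); new bracket [-5, -4]
m = -4.5, h(m) = -3 (−); new bracket [-4.5, -4]

[-4.5, -4]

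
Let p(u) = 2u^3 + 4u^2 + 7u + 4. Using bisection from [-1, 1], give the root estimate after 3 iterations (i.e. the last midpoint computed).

-0.75

midpoint 0: p = 4 > 0 → [-1, 0]
midpoint -0.5: p = 1.25 > 0 → [-1, -0.5]
midpoint -0.75: p = 0.15625 > 0 → [-1, -0.75]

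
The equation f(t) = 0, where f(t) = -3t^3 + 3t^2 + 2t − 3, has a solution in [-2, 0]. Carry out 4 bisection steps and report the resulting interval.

t = -1 gives f = 1, positive; keep [-1, 0]
t = -0.5 gives f = -2.875, negative; keep [-1, -0.5]
t = -0.75 gives f = -1.546875, negative; keep [-1, -0.75]
t = -0.875 gives f = -0.4434, negative; keep [-1, -0.875]

[-1, -0.875]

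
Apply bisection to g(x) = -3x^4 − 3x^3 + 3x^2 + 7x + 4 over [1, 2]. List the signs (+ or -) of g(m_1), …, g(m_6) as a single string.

-++--+

g(1.5) = -4.0625 < 0, so the root lies in [1, 1.5]
g(1.25) = 4.253906 > 0, so the root lies in [1.25, 1.5]
g(1.375) = 0.774658 > 0, so the root lies in [1.375, 1.5]
g(1.4375) = -1.4598 < 0, so the root lies in [1.375, 1.4375]
g(1.40625) = -0.2984 < 0, so the root lies in [1.375, 1.40625]
g(1.390625) = 0.249 > 0, so the root lies in [1.390625, 1.40625]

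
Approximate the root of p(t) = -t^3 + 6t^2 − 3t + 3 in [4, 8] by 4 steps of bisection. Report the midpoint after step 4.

midpoint 6: p = -15 < 0 → [4, 6]
midpoint 5: p = 13 > 0 → [5, 6]
midpoint 5.5: p = 1.625 > 0 → [5.5, 6]
midpoint 5.75: p = -5.9844 < 0 → [5.5, 5.75]

5.75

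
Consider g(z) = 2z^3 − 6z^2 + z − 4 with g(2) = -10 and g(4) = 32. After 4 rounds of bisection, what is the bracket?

z = 3 gives g = -1, negative; keep [3, 4]
z = 3.5 gives g = 11.75, positive; keep [3, 3.5]
z = 3.25 gives g = 4.53125, positive; keep [3, 3.25]
z = 3.125 gives g = 1.5664, positive; keep [3, 3.125]

[3, 3.125]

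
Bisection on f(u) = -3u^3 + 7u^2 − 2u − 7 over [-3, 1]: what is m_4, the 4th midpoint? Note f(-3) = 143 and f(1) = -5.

f(-1) = 5 > 0, so the root lies in [-1, 1]
f(0) = -7 < 0, so the root lies in [-1, 0]
f(-0.5) = -3.875 < 0, so the root lies in [-1, -0.5]
f(-0.75) = -0.2969 < 0, so the root lies in [-1, -0.75]

-0.75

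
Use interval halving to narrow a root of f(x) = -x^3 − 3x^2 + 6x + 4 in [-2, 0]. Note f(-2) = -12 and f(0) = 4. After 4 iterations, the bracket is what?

f(-1) = -4 < 0, so the root lies in [-1, 0]
f(-0.5) = 0.375 > 0, so the root lies in [-1, -0.5]
f(-0.75) = -1.765625 < 0, so the root lies in [-0.75, -0.5]
f(-0.625) = -0.6777 < 0, so the root lies in [-0.625, -0.5]

[-0.625, -0.5]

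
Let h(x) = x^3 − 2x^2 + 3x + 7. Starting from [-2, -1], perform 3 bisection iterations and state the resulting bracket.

[-1.125, -1]

midpoint -1.5: h = -5.375 < 0 → [-1.5, -1]
midpoint -1.25: h = -1.828125 < 0 → [-1.25, -1]
midpoint -1.125: h = -0.330078 < 0 → [-1.125, -1]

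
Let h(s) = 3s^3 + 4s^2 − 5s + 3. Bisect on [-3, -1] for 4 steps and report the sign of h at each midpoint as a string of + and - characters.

+-+-

midpoint -2: h = 5 > 0 → [-3, -2]
midpoint -2.5: h = -6.375 < 0 → [-2.5, -2]
midpoint -2.25: h = 0.328125 > 0 → [-2.5, -2.25]
midpoint -2.375: h = -2.752 < 0 → [-2.375, -2.25]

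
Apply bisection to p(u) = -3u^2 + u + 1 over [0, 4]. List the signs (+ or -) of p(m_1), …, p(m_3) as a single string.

u = 2 gives p = -9, negative; keep [0, 2]
u = 1 gives p = -1, negative; keep [0, 1]
u = 0.5 gives p = 0.75, positive; keep [0.5, 1]

--+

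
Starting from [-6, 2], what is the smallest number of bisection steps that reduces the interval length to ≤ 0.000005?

Width after n steps is 8/2^n. Need 2^n ≥ 8/0.000005 = 1600000.
2^20 = 1048576 < 1600000 ≤ 2^21 = 2097152, so n = 21.

21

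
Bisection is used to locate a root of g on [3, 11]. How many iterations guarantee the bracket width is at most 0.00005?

18

Width after n steps is 8/2^n. Need 2^n ≥ 8/0.00005 = 160000.
2^17 = 131072 < 160000 ≤ 2^18 = 262144, so n = 18.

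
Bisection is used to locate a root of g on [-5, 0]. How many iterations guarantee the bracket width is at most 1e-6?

Width after n steps is 5/2^n. Need 2^n ≥ 5/1e-6 = 5000000.
2^22 = 4194304 < 5000000 ≤ 2^23 = 8388608, so n = 23.

23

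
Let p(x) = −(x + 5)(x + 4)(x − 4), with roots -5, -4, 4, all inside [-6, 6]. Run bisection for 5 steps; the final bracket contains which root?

x = 0 gives p = 80, positive; keep [0, 6]
x = 3 gives p = 56, positive; keep [3, 6]
x = 4.5 gives p = -40.375, negative; keep [3, 4.5]
x = 3.75 gives p = 16.9531, positive; keep [3.75, 4.5]
x = 4.125 gives p = -9.2676, negative; keep [3.75, 4.125]

4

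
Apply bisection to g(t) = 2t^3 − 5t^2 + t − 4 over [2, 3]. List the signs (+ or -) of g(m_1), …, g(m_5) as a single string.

-++--

m = 2.5, g(m) = -1.5 (−); new bracket [2.5, 3]
m = 2.75, g(m) = 2.53125 (+); new bracket [2.5, 2.75]
m = 2.625, g(m) = 0.347656 (+); new bracket [2.5, 2.625]
m = 2.5625, g(m) = -0.6167 (−); new bracket [2.5625, 2.625]
m = 2.59375, g(m) = -0.1448 (−); new bracket [2.59375, 2.625]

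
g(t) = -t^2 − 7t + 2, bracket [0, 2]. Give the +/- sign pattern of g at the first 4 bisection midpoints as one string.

--+-

t = 1 gives g = -6, negative; keep [0, 1]
t = 0.5 gives g = -1.75, negative; keep [0, 0.5]
t = 0.25 gives g = 0.1875, positive; keep [0.25, 0.5]
t = 0.375 gives g = -0.7656, negative; keep [0.25, 0.375]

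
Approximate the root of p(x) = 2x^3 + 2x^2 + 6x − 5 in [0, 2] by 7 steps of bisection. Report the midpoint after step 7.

m = 1, p(m) = 5 (+); new bracket [0, 1]
m = 0.5, p(m) = -1.25 (−); new bracket [0.5, 1]
m = 0.75, p(m) = 1.46875 (+); new bracket [0.5, 0.75]
m = 0.625, p(m) = 0.0195 (+); new bracket [0.5, 0.625]
m = 0.5625, p(m) = -0.6362 (−); new bracket [0.5625, 0.625]
m = 0.59375, p(m) = -0.3138 (−); new bracket [0.59375, 0.625]
m = 0.609375, p(m) = -0.1485 (−); new bracket [0.609375, 0.625]

0.609375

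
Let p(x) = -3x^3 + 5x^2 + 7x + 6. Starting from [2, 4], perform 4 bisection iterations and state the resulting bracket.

[2.75, 2.875]

p(3) = -9 < 0, so the root lies in [2, 3]
p(2.5) = 7.875 > 0, so the root lies in [2.5, 3]
p(2.75) = 0.671875 > 0, so the root lies in [2.75, 3]
p(2.875) = -3.8379 < 0, so the root lies in [2.75, 2.875]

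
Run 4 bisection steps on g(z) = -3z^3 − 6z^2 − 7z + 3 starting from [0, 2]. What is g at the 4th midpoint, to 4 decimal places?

-0.6270

m = 1, g(m) = -13 (−); new bracket [0, 1]
m = 0.5, g(m) = -2.375 (−); new bracket [0, 0.5]
m = 0.25, g(m) = 0.828125 (+); new bracket [0.25, 0.5]
m = 0.375, g(m) = -0.627 (−); new bracket [0.25, 0.375]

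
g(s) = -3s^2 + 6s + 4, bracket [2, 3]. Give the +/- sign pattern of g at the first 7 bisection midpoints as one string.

+----++

m = 2.5, g(m) = 0.25 (+); new bracket [2.5, 3]
m = 2.75, g(m) = -2.1875 (−); new bracket [2.5, 2.75]
m = 2.625, g(m) = -0.921875 (−); new bracket [2.5, 2.625]
m = 2.5625, g(m) = -0.3242 (−); new bracket [2.5, 2.5625]
m = 2.53125, g(m) = -0.0342 (−); new bracket [2.5, 2.53125]
m = 2.515625, g(m) = 0.1086 (+); new bracket [2.515625, 2.53125]
m = 2.5234375, g(m) = 0.0374 (+); new bracket [2.5234375, 2.53125]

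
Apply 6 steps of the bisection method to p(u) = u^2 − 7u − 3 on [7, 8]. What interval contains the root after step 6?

[7.390625, 7.40625]

p(7.5) = 0.75 > 0, so the root lies in [7, 7.5]
p(7.25) = -1.1875 < 0, so the root lies in [7.25, 7.5]
p(7.375) = -0.234375 < 0, so the root lies in [7.375, 7.5]
p(7.4375) = 0.2539 > 0, so the root lies in [7.375, 7.4375]
p(7.40625) = 0.0088 > 0, so the root lies in [7.375, 7.40625]
p(7.390625) = -0.113 < 0, so the root lies in [7.390625, 7.40625]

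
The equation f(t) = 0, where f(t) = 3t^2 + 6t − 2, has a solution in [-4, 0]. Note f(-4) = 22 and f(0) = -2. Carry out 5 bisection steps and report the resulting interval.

f(-2) = -2 < 0, so the root lies in [-4, -2]
f(-3) = 7 > 0, so the root lies in [-3, -2]
f(-2.5) = 1.75 > 0, so the root lies in [-2.5, -2]
f(-2.25) = -0.3125 < 0, so the root lies in [-2.5, -2.25]
f(-2.375) = 0.6719 > 0, so the root lies in [-2.375, -2.25]

[-2.375, -2.25]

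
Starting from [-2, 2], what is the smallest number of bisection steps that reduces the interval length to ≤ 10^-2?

9

Width after n steps is 4/2^n. Need 2^n ≥ 4/10^-2 = 400.
2^8 = 256 < 400 ≤ 2^9 = 512, so n = 9.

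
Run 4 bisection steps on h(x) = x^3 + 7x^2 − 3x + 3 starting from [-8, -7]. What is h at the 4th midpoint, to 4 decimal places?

1.1116

h(-7.5) = -2.625 < 0, so the root lies in [-7.5, -7]
h(-7.25) = 11.609375 > 0, so the root lies in [-7.5, -7.25]
h(-7.375) = 4.728516 > 0, so the root lies in [-7.5, -7.375]
h(-7.4375) = 1.1116 > 0, so the root lies in [-7.5, -7.4375]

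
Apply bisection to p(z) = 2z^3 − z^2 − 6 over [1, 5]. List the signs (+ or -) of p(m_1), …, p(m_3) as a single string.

++-

m = 3, p(m) = 39 (+); new bracket [1, 3]
m = 2, p(m) = 6 (+); new bracket [1, 2]
m = 1.5, p(m) = -1.5 (−); new bracket [1.5, 2]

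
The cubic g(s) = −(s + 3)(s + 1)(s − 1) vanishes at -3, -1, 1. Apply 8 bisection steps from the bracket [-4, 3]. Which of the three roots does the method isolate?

1

m = -0.5, g(m) = 1.875 (+); new bracket [-0.5, 3]
m = 1.25, g(m) = -2.390625 (−); new bracket [-0.5, 1.25]
m = 0.375, g(m) = 2.900391 (+); new bracket [0.375, 1.25]
m = 0.8125, g(m) = 1.2957 (+); new bracket [0.8125, 1.25]
m = 1.03125, g(m) = -0.2559 (−); new bracket [0.8125, 1.03125]
m = 0.921875, g(m) = 0.5889 (+); new bracket [0.921875, 1.03125]
m = 0.9765625, g(m) = 0.1842 (+); new bracket [0.9765625, 1.03125]
m = 1.00390625, g(m) = -0.0313 (−); new bracket [0.9765625, 1.00390625]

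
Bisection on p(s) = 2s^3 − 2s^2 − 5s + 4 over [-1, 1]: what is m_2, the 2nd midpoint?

s = 0 gives p = 4, positive; keep [0, 1]
s = 0.5 gives p = 1.25, positive; keep [0.5, 1]

0.5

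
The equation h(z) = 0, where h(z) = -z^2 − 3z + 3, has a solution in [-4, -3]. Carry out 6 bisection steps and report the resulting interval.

[-3.796875, -3.78125]

z = -3.5 gives h = 1.25, positive; keep [-4, -3.5]
z = -3.75 gives h = 0.1875, positive; keep [-4, -3.75]
z = -3.875 gives h = -0.390625, negative; keep [-3.875, -3.75]
z = -3.8125 gives h = -0.0977, negative; keep [-3.8125, -3.75]
z = -3.78125 gives h = 0.0459, positive; keep [-3.8125, -3.78125]
z = -3.796875 gives h = -0.0256, negative; keep [-3.796875, -3.78125]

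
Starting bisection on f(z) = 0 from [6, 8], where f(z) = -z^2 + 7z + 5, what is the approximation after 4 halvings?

f(7) = 5 > 0, so the root lies in [7, 8]
f(7.5) = 1.25 > 0, so the root lies in [7.5, 8]
f(7.75) = -0.8125 < 0, so the root lies in [7.5, 7.75]
f(7.625) = 0.2344 > 0, so the root lies in [7.625, 7.75]

7.625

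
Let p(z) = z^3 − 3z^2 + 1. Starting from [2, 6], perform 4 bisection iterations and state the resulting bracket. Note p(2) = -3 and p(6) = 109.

m = 4, p(m) = 17 (+); new bracket [2, 4]
m = 3, p(m) = 1 (+); new bracket [2, 3]
m = 2.5, p(m) = -2.125 (−); new bracket [2.5, 3]
m = 2.75, p(m) = -0.8906 (−); new bracket [2.75, 3]

[2.75, 3]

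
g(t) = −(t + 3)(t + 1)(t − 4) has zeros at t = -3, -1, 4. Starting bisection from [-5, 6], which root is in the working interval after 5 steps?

4

g(0.5) = 18.375 > 0, so the root lies in [0.5, 6]
g(3.25) = 19.921875 > 0, so the root lies in [3.25, 6]
g(4.625) = -26.806641 < 0, so the root lies in [3.25, 4.625]
g(3.9375) = 2.1409 > 0, so the root lies in [3.9375, 4.625]
g(4.28125) = -10.8152 < 0, so the root lies in [3.9375, 4.28125]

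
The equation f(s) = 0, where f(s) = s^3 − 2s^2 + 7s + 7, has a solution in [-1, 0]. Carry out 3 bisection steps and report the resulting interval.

[-0.875, -0.75]

m = -0.5, f(m) = 2.875 (+); new bracket [-1, -0.5]
m = -0.75, f(m) = 0.203125 (+); new bracket [-1, -0.75]
m = -0.875, f(m) = -1.326172 (−); new bracket [-0.875, -0.75]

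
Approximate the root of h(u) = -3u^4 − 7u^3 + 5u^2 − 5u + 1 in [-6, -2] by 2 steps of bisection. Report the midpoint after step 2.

-3

m = -4, h(m) = -219 (−); new bracket [-4, -2]
m = -3, h(m) = 7 (+); new bracket [-4, -3]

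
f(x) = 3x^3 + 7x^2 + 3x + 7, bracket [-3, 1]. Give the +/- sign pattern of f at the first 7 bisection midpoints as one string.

f(-1) = 8 > 0, so the root lies in [-3, -1]
f(-2) = 5 > 0, so the root lies in [-3, -2]
f(-2.5) = -3.625 < 0, so the root lies in [-2.5, -2]
f(-2.25) = 1.5156 > 0, so the root lies in [-2.5, -2.25]
f(-2.375) = -0.8301 < 0, so the root lies in [-2.375, -2.25]
f(-2.3125) = 0.3967 > 0, so the root lies in [-2.375, -2.3125]
f(-2.34375) = -0.2029 < 0, so the root lies in [-2.34375, -2.3125]

++-+-+-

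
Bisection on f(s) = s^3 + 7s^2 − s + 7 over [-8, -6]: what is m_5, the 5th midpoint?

-7.3125

midpoint -7: f = 14 > 0 → [-8, -7]
midpoint -7.5: f = -13.625 < 0 → [-7.5, -7]
midpoint -7.25: f = 1.109375 > 0 → [-7.5, -7.25]
midpoint -7.375: f = -6.0215 < 0 → [-7.375, -7.25]
midpoint -7.3125: f = -2.3977 < 0 → [-7.3125, -7.25]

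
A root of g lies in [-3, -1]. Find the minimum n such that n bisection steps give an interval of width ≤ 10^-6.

21

Width after n steps is 2/2^n. Need 2^n ≥ 2/10^-6 = 2000000.
2^20 = 1048576 < 2000000 ≤ 2^21 = 2097152, so n = 21.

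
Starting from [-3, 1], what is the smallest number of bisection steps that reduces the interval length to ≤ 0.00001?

Width after n steps is 4/2^n. Need 2^n ≥ 4/0.00001 = 400000.
2^18 = 262144 < 400000 ≤ 2^19 = 524288, so n = 19.

19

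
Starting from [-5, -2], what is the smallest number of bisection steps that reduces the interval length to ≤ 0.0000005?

23

Width after n steps is 3/2^n. Need 2^n ≥ 3/0.0000005 = 6000000.
2^22 = 4194304 < 6000000 ≤ 2^23 = 8388608, so n = 23.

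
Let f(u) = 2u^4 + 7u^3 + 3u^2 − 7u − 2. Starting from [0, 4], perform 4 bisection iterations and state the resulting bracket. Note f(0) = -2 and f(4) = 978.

[0.75, 1]

u = 2 gives f = 84, positive; keep [0, 2]
u = 1 gives f = 3, positive; keep [0, 1]
u = 0.5 gives f = -3.75, negative; keep [0.5, 1]
u = 0.75 gives f = -1.9766, negative; keep [0.75, 1]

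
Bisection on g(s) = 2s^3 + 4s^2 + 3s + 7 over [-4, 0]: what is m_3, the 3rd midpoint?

s = -2 gives g = 1, positive; keep [-4, -2]
s = -3 gives g = -20, negative; keep [-3, -2]
s = -2.5 gives g = -6.75, negative; keep [-2.5, -2]

-2.5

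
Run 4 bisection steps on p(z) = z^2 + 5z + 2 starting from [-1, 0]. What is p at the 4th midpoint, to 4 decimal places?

p(-0.5) = -0.25 < 0, so the root lies in [-0.5, 0]
p(-0.25) = 0.8125 > 0, so the root lies in [-0.5, -0.25]
p(-0.375) = 0.265625 > 0, so the root lies in [-0.5, -0.375]
p(-0.4375) = 0.0039 > 0, so the root lies in [-0.5, -0.4375]

0.0039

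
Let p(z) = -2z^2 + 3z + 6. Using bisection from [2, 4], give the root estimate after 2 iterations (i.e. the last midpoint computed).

2.5

midpoint 3: p = -3 < 0 → [2, 3]
midpoint 2.5: p = 1 > 0 → [2.5, 3]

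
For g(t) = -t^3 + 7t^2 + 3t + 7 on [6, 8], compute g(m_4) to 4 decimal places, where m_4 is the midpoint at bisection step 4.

-6.4629

midpoint 7: g = 28 > 0 → [7, 8]
midpoint 7.5: g = 1.375 > 0 → [7.5, 8]
midpoint 7.75: g = -14.796875 < 0 → [7.5, 7.75]
midpoint 7.625: g = -6.4629 < 0 → [7.5, 7.625]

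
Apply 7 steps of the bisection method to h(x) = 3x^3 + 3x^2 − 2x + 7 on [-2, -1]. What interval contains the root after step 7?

[-1.953125, -1.9453125]

midpoint -1.5: h = 6.625 > 0 → [-2, -1.5]
midpoint -1.75: h = 3.609375 > 0 → [-2, -1.75]
midpoint -1.875: h = 1.521484 > 0 → [-2, -1.875]
midpoint -1.9375: h = 0.3171 > 0 → [-2, -1.9375]
midpoint -1.96875: h = -0.3271 < 0 → [-1.96875, -1.9375]
midpoint -1.953125: h = -0.0014 < 0 → [-1.953125, -1.9375]
midpoint -1.9453125: h = 0.1588 > 0 → [-1.953125, -1.9453125]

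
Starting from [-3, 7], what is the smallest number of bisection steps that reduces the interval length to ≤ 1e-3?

14

Width after n steps is 10/2^n. Need 2^n ≥ 10/1e-3 = 10000.
2^13 = 8192 < 10000 ≤ 2^14 = 16384, so n = 14.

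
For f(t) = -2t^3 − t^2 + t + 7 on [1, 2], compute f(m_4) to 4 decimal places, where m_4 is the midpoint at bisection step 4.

0.4302

midpoint 1.5: f = -0.5 < 0 → [1, 1.5]
midpoint 1.25: f = 2.78125 > 0 → [1.25, 1.5]
midpoint 1.375: f = 1.285156 > 0 → [1.375, 1.5]
midpoint 1.4375: f = 0.4302 > 0 → [1.4375, 1.5]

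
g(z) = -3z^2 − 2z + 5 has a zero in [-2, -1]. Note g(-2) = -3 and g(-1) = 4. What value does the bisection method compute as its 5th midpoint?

midpoint -1.5: g = 1.25 > 0 → [-2, -1.5]
midpoint -1.75: g = -0.6875 < 0 → [-1.75, -1.5]
midpoint -1.625: g = 0.328125 > 0 → [-1.75, -1.625]
midpoint -1.6875: g = -0.168 < 0 → [-1.6875, -1.625]
midpoint -1.65625: g = 0.083 > 0 → [-1.6875, -1.65625]

-1.65625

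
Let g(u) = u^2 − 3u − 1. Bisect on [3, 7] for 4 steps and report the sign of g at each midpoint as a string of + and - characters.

g(5) = 9 > 0, so the root lies in [3, 5]
g(4) = 3 > 0, so the root lies in [3, 4]
g(3.5) = 0.75 > 0, so the root lies in [3, 3.5]
g(3.25) = -0.1875 < 0, so the root lies in [3.25, 3.5]

+++-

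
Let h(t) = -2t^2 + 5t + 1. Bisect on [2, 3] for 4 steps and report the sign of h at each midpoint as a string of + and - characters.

midpoint 2.5: h = 1 > 0 → [2.5, 3]
midpoint 2.75: h = -0.375 < 0 → [2.5, 2.75]
midpoint 2.625: h = 0.34375 > 0 → [2.625, 2.75]
midpoint 2.6875: h = -0.0078 < 0 → [2.625, 2.6875]

+-+-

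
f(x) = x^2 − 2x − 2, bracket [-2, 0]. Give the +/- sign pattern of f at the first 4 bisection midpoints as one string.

x = -1 gives f = 1, positive; keep [-1, 0]
x = -0.5 gives f = -0.75, negative; keep [-1, -0.5]
x = -0.75 gives f = 0.0625, positive; keep [-0.75, -0.5]
x = -0.625 gives f = -0.3594, negative; keep [-0.75, -0.625]

+-+-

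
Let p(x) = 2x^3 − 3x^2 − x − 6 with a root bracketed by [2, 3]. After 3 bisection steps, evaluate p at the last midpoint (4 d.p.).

1.4961

p(2.5) = 4 > 0, so the root lies in [2, 2.5]
p(2.25) = -0.65625 < 0, so the root lies in [2.25, 2.5]
p(2.375) = 1.496094 > 0, so the root lies in [2.25, 2.375]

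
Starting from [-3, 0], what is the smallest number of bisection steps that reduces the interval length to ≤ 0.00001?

19

Width after n steps is 3/2^n. Need 2^n ≥ 3/0.00001 = 300000.
2^18 = 262144 < 300000 ≤ 2^19 = 524288, so n = 19.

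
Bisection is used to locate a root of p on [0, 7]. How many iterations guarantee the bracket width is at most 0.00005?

Width after n steps is 7/2^n. Need 2^n ≥ 7/0.00005 = 140000.
2^17 = 131072 < 140000 ≤ 2^18 = 262144, so n = 18.

18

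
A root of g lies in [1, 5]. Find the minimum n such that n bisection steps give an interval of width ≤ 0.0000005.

23

Width after n steps is 4/2^n. Need 2^n ≥ 4/0.0000005 = 8000000.
2^22 = 4194304 < 8000000 ≤ 2^23 = 8388608, so n = 23.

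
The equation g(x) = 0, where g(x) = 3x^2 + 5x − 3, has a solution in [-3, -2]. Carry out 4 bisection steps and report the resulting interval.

m = -2.5, g(m) = 3.25 (+); new bracket [-2.5, -2]
m = -2.25, g(m) = 0.9375 (+); new bracket [-2.25, -2]
m = -2.125, g(m) = -0.078125 (−); new bracket [-2.25, -2.125]
m = -2.1875, g(m) = 0.418 (+); new bracket [-2.1875, -2.125]

[-2.1875, -2.125]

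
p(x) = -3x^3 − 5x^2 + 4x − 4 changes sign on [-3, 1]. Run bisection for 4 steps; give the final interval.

p(-1) = -10 < 0, so the root lies in [-3, -1]
p(-2) = -8 < 0, so the root lies in [-3, -2]
p(-2.5) = 1.625 > 0, so the root lies in [-2.5, -2]
p(-2.25) = -4.1406 < 0, so the root lies in [-2.5, -2.25]

[-2.5, -2.25]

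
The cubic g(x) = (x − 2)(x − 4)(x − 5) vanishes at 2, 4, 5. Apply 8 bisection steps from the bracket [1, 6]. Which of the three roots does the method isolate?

2

m = 3.5, g(m) = 1.125 (+); new bracket [1, 3.5]
m = 2.25, g(m) = 1.203125 (+); new bracket [1, 2.25]
m = 1.625, g(m) = -3.005859 (−); new bracket [1.625, 2.25]
m = 1.9375, g(m) = -0.3948 (−); new bracket [1.9375, 2.25]
m = 2.09375, g(m) = 0.5194 (+); new bracket [1.9375, 2.09375]
m = 2.015625, g(m) = 0.0925 (+); new bracket [1.9375, 2.015625]
m = 1.9765625, g(m) = -0.1434 (−); new bracket [1.9765625, 2.015625]
m = 1.99609375, g(m) = -0.0235 (−); new bracket [1.99609375, 2.015625]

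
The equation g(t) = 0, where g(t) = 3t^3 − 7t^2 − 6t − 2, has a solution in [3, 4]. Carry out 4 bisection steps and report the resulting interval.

[3, 3.0625]

m = 3.5, g(m) = 19.875 (+); new bracket [3, 3.5]
m = 3.25, g(m) = 7.546875 (+); new bracket [3, 3.25]
m = 3.125, g(m) = 2.443359 (+); new bracket [3, 3.125]
m = 3.0625, g(m) = 0.1414 (+); new bracket [3, 3.0625]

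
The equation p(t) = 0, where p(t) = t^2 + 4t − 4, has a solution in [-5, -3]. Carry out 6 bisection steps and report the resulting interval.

midpoint -4: p = -4 < 0 → [-5, -4]
midpoint -4.5: p = -1.75 < 0 → [-5, -4.5]
midpoint -4.75: p = -0.4375 < 0 → [-5, -4.75]
midpoint -4.875: p = 0.2656 > 0 → [-4.875, -4.75]
midpoint -4.8125: p = -0.0898 < 0 → [-4.875, -4.8125]
midpoint -4.84375: p = 0.0869 > 0 → [-4.84375, -4.8125]

[-4.84375, -4.8125]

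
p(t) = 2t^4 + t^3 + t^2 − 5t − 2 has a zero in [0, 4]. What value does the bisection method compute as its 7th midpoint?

1.21875

t = 2 gives p = 32, positive; keep [0, 2]
t = 1 gives p = -3, negative; keep [1, 2]
t = 1.5 gives p = 6.25, positive; keep [1, 1.5]
t = 1.25 gives p = 0.1484, positive; keep [1, 1.25]
t = 1.125 gives p = -1.7319, negative; keep [1.125, 1.25]
t = 1.1875 gives p = -0.8757, negative; keep [1.1875, 1.25]
t = 1.21875 gives p = -0.3856, negative; keep [1.21875, 1.25]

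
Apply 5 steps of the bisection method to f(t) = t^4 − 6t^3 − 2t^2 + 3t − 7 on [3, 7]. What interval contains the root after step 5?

m = 5, f(m) = -167 (−); new bracket [5, 7]
m = 6, f(m) = -61 (−); new bracket [6, 7]
m = 6.5, f(m) = 65.3125 (+); new bracket [6, 6.5]
m = 6.25, f(m) = -5.3398 (−); new bracket [6.25, 6.5]
m = 6.375, f(m) = 28.0002 (+); new bracket [6.25, 6.375]

[6.25, 6.375]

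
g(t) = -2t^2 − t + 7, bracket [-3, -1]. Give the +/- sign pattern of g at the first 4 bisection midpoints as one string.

t = -2 gives g = 1, positive; keep [-3, -2]
t = -2.5 gives g = -3, negative; keep [-2.5, -2]
t = -2.25 gives g = -0.875, negative; keep [-2.25, -2]
t = -2.125 gives g = 0.0938, positive; keep [-2.25, -2.125]

+--+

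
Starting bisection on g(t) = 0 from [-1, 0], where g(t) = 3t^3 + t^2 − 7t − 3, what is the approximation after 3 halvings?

-0.375

midpoint -0.5: g = 0.375 > 0 → [-0.5, 0]
midpoint -0.25: g = -1.234375 < 0 → [-0.5, -0.25]
midpoint -0.375: g = -0.392578 < 0 → [-0.5, -0.375]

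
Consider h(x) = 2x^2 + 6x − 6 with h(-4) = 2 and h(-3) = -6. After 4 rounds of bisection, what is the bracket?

[-3.8125, -3.75]

x = -3.5 gives h = -2.5, negative; keep [-4, -3.5]
x = -3.75 gives h = -0.375, negative; keep [-4, -3.75]
x = -3.875 gives h = 0.78125, positive; keep [-3.875, -3.75]
x = -3.8125 gives h = 0.1953, positive; keep [-3.8125, -3.75]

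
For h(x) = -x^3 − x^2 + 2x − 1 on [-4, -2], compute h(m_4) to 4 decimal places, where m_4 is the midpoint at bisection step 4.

x = -3 gives h = 11, positive; keep [-3, -2]
x = -2.5 gives h = 3.375, positive; keep [-2.5, -2]
x = -2.25 gives h = 0.828125, positive; keep [-2.25, -2]
x = -2.125 gives h = -0.1699, negative; keep [-2.25, -2.125]

-0.1699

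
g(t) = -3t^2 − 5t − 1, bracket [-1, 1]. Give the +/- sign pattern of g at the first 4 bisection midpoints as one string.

g(0) = -1 < 0, so the root lies in [-1, 0]
g(-0.5) = 0.75 > 0, so the root lies in [-0.5, 0]
g(-0.25) = 0.0625 > 0, so the root lies in [-0.25, 0]
g(-0.125) = -0.4219 < 0, so the root lies in [-0.25, -0.125]

-++-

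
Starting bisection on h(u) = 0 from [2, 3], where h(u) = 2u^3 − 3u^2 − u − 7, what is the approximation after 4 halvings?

midpoint 2.5: h = 3 > 0 → [2, 2.5]
midpoint 2.25: h = -1.65625 < 0 → [2.25, 2.5]
midpoint 2.375: h = 0.496094 > 0 → [2.25, 2.375]
midpoint 2.3125: h = -0.6226 < 0 → [2.3125, 2.375]

2.3125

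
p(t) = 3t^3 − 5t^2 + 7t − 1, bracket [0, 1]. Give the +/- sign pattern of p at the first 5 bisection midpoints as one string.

p(0.5) = 1.625 > 0, so the root lies in [0, 0.5]
p(0.25) = 0.484375 > 0, so the root lies in [0, 0.25]
p(0.125) = -0.197266 < 0, so the root lies in [0.125, 0.25]
p(0.1875) = 0.1565 > 0, so the root lies in [0.125, 0.1875]
p(0.15625) = -0.0169 < 0, so the root lies in [0.15625, 0.1875]

++-+-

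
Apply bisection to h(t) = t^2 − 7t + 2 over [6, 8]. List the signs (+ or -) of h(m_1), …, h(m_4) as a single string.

+-+-

m = 7, h(m) = 2 (+); new bracket [6, 7]
m = 6.5, h(m) = -1.25 (−); new bracket [6.5, 7]
m = 6.75, h(m) = 0.3125 (+); new bracket [6.5, 6.75]
m = 6.625, h(m) = -0.4844 (−); new bracket [6.625, 6.75]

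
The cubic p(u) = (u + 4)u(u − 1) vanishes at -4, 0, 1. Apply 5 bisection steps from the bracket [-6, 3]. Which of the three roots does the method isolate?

u = -1.5 gives p = 9.375, positive; keep [-6, -1.5]
u = -3.75 gives p = 4.453125, positive; keep [-6, -3.75]
u = -4.875 gives p = -25.060547, negative; keep [-4.875, -3.75]
u = -4.3125 gives p = -7.1594, negative; keep [-4.3125, -3.75]
u = -4.03125 gives p = -0.6338, negative; keep [-4.03125, -3.75]

-4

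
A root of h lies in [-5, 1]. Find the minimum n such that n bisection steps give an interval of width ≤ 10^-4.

16

Width after n steps is 6/2^n. Need 2^n ≥ 6/10^-4 = 60000.
2^15 = 32768 < 60000 ≤ 2^16 = 65536, so n = 16.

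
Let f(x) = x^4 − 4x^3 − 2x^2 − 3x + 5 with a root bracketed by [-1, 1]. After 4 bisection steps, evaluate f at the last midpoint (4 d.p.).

-1.2498

f(0) = 5 > 0, so the root lies in [0, 1]
f(0.5) = 2.5625 > 0, so the root lies in [0.5, 1]
f(0.75) = 0.253906 > 0, so the root lies in [0.75, 1]
f(0.875) = -1.2498 < 0, so the root lies in [0.75, 0.875]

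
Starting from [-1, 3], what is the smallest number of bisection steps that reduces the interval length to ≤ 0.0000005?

23

Width after n steps is 4/2^n. Need 2^n ≥ 4/0.0000005 = 8000000.
2^22 = 4194304 < 8000000 ≤ 2^23 = 8388608, so n = 23.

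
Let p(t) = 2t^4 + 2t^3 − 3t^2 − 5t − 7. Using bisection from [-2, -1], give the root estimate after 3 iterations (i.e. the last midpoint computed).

t = -1.5 gives p = -2.875, negative; keep [-2, -1.5]
t = -1.75 gives p = 0.601562, positive; keep [-1.75, -1.5]
t = -1.625 gives p = -1.433105, negative; keep [-1.75, -1.625]

-1.625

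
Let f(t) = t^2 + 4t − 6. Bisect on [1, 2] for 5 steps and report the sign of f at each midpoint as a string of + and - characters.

midpoint 1.5: f = 2.25 > 0 → [1, 1.5]
midpoint 1.25: f = 0.5625 > 0 → [1, 1.25]
midpoint 1.125: f = -0.234375 < 0 → [1.125, 1.25]
midpoint 1.1875: f = 0.1602 > 0 → [1.125, 1.1875]
midpoint 1.15625: f = -0.0381 < 0 → [1.15625, 1.1875]

++-+-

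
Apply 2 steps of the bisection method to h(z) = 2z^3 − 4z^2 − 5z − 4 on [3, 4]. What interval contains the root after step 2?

[3, 3.25]

h(3.5) = 15.25 > 0, so the root lies in [3, 3.5]
h(3.25) = 6.15625 > 0, so the root lies in [3, 3.25]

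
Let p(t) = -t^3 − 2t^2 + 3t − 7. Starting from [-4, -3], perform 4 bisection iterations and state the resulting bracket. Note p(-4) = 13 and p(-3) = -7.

[-3.5, -3.4375]

p(-3.5) = 0.875 > 0, so the root lies in [-3.5, -3]
p(-3.25) = -3.546875 < 0, so the root lies in [-3.5, -3.25]
p(-3.375) = -1.462891 < 0, so the root lies in [-3.5, -3.375]
p(-3.4375) = -0.3264 < 0, so the root lies in [-3.5, -3.4375]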